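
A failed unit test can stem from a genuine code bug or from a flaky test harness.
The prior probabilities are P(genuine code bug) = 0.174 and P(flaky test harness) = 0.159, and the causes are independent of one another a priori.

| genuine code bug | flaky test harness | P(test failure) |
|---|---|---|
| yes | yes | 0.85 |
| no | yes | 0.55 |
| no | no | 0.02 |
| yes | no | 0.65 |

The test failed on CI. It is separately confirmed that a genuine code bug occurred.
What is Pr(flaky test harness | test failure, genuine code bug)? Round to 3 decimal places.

P(test failure | genuine code bug) = 0.65*0.841 + 0.85*0.159 = 0.546650 + 0.135150 = 0.681800
Restricting to configurations with flaky test harness present: 0.85*0.159 = 0.135150.
Hence the posterior is 0.135150/0.681800 ≈ 0.198.

Pr(flaky test harness | test failure, genuine code bug) ≈ 0.198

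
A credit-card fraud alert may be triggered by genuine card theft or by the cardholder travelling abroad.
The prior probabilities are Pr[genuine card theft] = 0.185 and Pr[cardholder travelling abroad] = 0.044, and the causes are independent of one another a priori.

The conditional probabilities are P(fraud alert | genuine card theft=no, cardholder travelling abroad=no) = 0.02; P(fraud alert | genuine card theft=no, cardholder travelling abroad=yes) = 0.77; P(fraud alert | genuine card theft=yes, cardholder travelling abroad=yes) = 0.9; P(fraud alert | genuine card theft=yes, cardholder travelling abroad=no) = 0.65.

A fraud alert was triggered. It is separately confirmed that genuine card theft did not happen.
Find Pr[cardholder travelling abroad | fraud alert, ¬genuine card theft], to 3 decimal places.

Weight on cardholder travelling abroad=true, given the evidence: 0.77×0.044 = 0.033880
Normalizer over all consistent configurations: 0.02×0.956 + 0.77×0.044 = 0.053000
Posterior = 0.033880 / 0.053000 ≈ 0.639

Pr[cardholder travelling abroad | fraud alert, ¬genuine card theft] ≈ 0.639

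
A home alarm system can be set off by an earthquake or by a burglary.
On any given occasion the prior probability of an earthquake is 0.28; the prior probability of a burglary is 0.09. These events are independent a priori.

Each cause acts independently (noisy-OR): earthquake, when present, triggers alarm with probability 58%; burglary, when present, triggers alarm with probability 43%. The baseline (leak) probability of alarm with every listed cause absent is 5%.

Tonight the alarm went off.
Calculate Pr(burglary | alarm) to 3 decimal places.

Under noisy-OR, P(alarm | causes) = 1 − (1−0.05)·∏(1−qᵢ) over the active causes.
Weight on burglary=true, given the evidence: 0.029711 + 0.019469 = 0.049180
Normalizer over all consistent configurations: 0.05*0.72*0.91 + 0.4585*0.72*0.09 + 0.601*0.28*0.91 + 0.77257*0.28*0.09 = 0.235075
Posterior = 0.049180 / 0.235075 ≈ 0.209

Pr(burglary | alarm) ≈ 0.209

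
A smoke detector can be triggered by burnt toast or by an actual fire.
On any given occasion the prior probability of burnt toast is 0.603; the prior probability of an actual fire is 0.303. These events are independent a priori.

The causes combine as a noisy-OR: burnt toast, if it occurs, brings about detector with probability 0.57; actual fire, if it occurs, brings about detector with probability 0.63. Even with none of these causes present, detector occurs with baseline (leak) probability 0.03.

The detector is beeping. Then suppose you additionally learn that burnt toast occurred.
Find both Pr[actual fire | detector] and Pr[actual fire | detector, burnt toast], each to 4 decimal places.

Under noisy-OR, P(detector | causes) = 1 − (1−0.03)·∏(1−qᵢ) over the active causes.
P(detector) = 0.03·0.397·0.697 + 0.6411·0.397·0.303 + 0.5829·0.603·0.697 + 0.845673·0.603·0.303 = 0.008301 + 0.077119 + 0.244988 + 0.154512 = 0.484920
Of this, 0.231631 comes from 0.077119 + 0.154512 (the actual fire=true cases).
So P(actual fire | detector) = 0.231631/0.484920 ≈ 0.4777.

Now condition on the additional information:
For the numerator, keep only actual fire=true terms: 0.845673×0.303 = 0.256239
Denominator P(detector | burnt toast): 0.5829×0.697 + 0.845673×0.303 = 0.662520
P(actual fire | detector, burnt toast) = 0.256239/0.662520 ≈ 0.3868
Conditioning on burnt toast lowers the posterior on actual fire: the classic explaining-away effect in a common-effect structure.

Pr[actual fire | detector] ≈ 0.4777; Pr[actual fire | detector, burnt toast] ≈ 0.3868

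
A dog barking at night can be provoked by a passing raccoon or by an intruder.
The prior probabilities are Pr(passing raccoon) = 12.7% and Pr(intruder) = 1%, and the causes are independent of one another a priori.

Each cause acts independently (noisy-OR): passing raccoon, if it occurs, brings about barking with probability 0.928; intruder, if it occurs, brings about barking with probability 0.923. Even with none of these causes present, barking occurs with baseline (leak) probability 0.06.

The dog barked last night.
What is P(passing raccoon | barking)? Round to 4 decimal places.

Under noisy-OR, P(barking | causes) = 1 − (1−0.06)·∏(1−qᵢ) over the active causes.
Enumerate the 4 (passing raccoon, intruder) configurations and weight by the priors:
  P(barking) = 0.06*0.873*0.99 + 0.92762*0.873*0.01 + 0.93232*0.127*0.99 + 0.994789*0.127*0.01
        = 0.051856 + 0.008098 + 0.117221 + 0.001263 = 0.178438
The terms with passing raccoon present sum to 0.118484, so
  P(passing raccoon | barking) = 0.118484 / 0.178438 ≈ 0.6640

P(passing raccoon | barking) ≈ 0.6640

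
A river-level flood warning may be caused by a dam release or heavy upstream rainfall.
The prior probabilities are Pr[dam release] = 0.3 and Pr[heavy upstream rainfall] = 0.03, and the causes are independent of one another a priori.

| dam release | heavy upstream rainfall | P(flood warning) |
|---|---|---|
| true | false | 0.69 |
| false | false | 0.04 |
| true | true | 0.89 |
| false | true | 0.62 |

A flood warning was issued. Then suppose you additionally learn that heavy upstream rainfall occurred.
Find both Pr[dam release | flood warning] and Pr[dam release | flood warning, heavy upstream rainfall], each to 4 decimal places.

Pr[dam release | flood warning] ≈ 0.8386; Pr[dam release | flood warning, heavy upstream rainfall] ≈ 0.3809

P(flood warning) = 0.04*0.7*0.97 + 0.62*0.7*0.03 + 0.69*0.3*0.97 + 0.89*0.3*0.03 = 0.027160 + 0.013020 + 0.200790 + 0.008010 = 0.248980
Of this, 0.208800 comes from 0.200790 + 0.008010 (the dam release=true cases).
P(dam release | flood warning) = 0.208800 / 0.248980 ≈ 0.8386

Now condition on the additional information:
By total probability over both values of dam release:
  P(flood warning | heavy upstream rainfall) = 0.62·0.7 + 0.89·0.3
        = 0.434000 + 0.267000 = 0.701000
Keeping only the dam release-present terms gives 0.267000, so
  P(dam release | flood warning, heavy upstream rainfall) = 0.267000 / 0.701000 ≈ 0.3809
Conditioning on heavy upstream rainfall lowers the posterior on dam release: the classic explaining-away effect in a common-effect structure.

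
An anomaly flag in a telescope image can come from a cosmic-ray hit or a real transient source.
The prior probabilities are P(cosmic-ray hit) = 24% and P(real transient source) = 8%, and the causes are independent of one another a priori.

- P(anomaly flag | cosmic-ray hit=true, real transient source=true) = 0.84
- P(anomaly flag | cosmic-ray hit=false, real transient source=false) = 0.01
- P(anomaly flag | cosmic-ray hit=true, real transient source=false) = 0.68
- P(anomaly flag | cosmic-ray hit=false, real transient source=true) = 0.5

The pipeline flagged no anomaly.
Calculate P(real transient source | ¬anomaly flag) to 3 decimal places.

P(real transient source | ¬anomaly flag) ≈ 0.042

Enumerate the 4 (cosmic-ray hit, real transient source) configurations and weight by the priors:
  P(¬anomaly flag) = 0.99×0.76×0.92 + 0.5×0.76×0.08 + 0.32×0.24×0.92 + 0.16×0.24×0.08
        = 0.692208 + 0.030400 + 0.070656 + 0.003072 = 0.796336
Keeping only the real transient source-present terms gives 0.033472, so
  P(real transient source | ¬anomaly flag) = 0.033472 / 0.796336 ≈ 0.042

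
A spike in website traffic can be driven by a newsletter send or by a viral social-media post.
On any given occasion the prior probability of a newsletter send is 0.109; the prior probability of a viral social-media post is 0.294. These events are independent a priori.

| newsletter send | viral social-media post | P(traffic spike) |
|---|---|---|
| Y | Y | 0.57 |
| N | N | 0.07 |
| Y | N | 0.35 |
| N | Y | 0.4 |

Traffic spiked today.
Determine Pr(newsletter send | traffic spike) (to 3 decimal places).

P(traffic spike) = 0.07*0.891*0.706 + 0.4*0.891*0.294 + 0.35*0.109*0.706 + 0.57*0.109*0.294 = 0.044033 + 0.104782 + 0.026934 + 0.018266 = 0.194015
Of this, 0.045200 comes from 0.026934 + 0.018266 (the newsletter send=true cases).
P(newsletter send | traffic spike) = 0.045200 / 0.194015 ≈ 0.233

Pr(newsletter send | traffic spike) ≈ 0.233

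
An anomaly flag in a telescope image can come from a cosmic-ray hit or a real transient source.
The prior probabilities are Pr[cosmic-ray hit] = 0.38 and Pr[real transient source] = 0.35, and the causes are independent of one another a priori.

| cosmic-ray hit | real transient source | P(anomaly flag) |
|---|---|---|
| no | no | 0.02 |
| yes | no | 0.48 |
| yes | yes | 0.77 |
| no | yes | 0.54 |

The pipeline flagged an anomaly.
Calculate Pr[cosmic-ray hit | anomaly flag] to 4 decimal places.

Pr[cosmic-ray hit | anomaly flag] ≈ 0.6383

Weight on cosmic-ray hit=true, given the evidence: 0.118560 + 0.102410 = 0.220970
Denominator P(anomaly flag): 0.02×0.62×0.65 + 0.54×0.62×0.35 + 0.48×0.38×0.65 + 0.77×0.38×0.35 = 0.346210
P(cosmic-ray hit | anomaly flag) = 0.220970/0.346210 ≈ 0.6383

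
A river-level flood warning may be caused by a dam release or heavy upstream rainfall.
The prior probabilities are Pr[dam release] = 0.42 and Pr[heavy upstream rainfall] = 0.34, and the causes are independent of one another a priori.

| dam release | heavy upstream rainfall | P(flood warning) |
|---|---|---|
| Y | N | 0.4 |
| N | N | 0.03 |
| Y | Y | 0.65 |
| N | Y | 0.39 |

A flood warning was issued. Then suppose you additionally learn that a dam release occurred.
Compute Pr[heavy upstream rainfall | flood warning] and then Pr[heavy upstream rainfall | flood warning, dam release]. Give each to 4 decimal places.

P(flood warning) = 0.03·0.58·0.66 + 0.39·0.58·0.34 + 0.4·0.42·0.66 + 0.65·0.42·0.34 = 0.011484 + 0.076908 + 0.110880 + 0.092820 = 0.292092
The heavy upstream rainfall-present share is 0.076908 + 0.092820 = 0.169728.
Hence the posterior is 0.169728/0.292092 ≈ 0.5811.

Now condition on the additional information:
Sum P(flood warning|·) weighted by the priors over both values of heavy upstream rainfall:
  P(flood warning | dam release) = 0.4·0.66 + 0.65·0.34
        = 0.264000 + 0.221000 = 0.485000
Configurations with heavy upstream rainfall contribute 0.221000, so
  P(heavy upstream rainfall | flood warning, dam release) = 0.221000 / 0.485000 ≈ 0.4557
The drop from 0.5811 to 0.4557 is the explaining-away (discounting) effect.

Pr[heavy upstream rainfall | flood warning] ≈ 0.5811; Pr[heavy upstream rainfall | flood warning, dam release] ≈ 0.4557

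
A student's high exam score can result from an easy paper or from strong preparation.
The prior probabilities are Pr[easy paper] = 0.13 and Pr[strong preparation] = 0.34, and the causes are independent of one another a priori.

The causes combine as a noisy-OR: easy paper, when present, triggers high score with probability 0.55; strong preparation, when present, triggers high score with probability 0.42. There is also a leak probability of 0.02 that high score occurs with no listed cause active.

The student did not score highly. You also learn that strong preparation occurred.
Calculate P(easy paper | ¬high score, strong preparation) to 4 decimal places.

P(easy paper | ¬high score, strong preparation) ≈ 0.0630

Under noisy-OR, P(high score | causes) = 1 − (1−0.02)·∏(1−qᵢ) over the active causes.
P(¬high score | strong preparation) = 0.5684×0.87 + 0.25578×0.13 = 0.494508 + 0.033251 = 0.527759
Of this, 0.033251 comes from 0.25578×0.13 (the easy paper=true cases).
Hence the posterior is 0.033251/0.527759 ≈ 0.0630.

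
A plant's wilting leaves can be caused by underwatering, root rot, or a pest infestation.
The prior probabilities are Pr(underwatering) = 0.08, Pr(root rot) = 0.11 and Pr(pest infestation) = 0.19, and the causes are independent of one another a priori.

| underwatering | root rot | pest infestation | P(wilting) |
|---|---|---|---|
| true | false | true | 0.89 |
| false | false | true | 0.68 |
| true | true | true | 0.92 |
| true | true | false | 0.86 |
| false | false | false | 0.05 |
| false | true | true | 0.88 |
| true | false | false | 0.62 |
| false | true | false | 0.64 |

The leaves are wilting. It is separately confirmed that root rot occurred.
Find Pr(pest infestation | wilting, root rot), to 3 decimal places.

By total probability over the 4 (underwatering, pest infestation) configurations:
  P(wilting | root rot) = 0.64·0.92·0.81 + 0.88·0.92·0.19 + 0.86·0.08·0.81 + 0.92·0.08·0.19
        = 0.476928 + 0.153824 + 0.055728 + 0.013984 = 0.700464
Keeping only the pest infestation-present terms gives 0.167808, so
  P(pest infestation | wilting, root rot) = 0.167808 / 0.700464 ≈ 0.240

Pr(pest infestation | wilting, root rot) ≈ 0.240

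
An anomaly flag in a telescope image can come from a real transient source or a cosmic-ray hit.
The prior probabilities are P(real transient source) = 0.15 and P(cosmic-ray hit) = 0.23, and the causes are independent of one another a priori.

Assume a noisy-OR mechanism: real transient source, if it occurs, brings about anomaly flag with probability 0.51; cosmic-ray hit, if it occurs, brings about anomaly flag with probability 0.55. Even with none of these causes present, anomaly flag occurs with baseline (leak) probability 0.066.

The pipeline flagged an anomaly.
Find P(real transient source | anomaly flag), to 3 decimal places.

Under noisy-OR, P(anomaly flag | causes) = 1 − (1−0.066)·∏(1−qᵢ) over the active causes.
Enumerate the 4 (real transient source, cosmic-ray hit) configurations and weight by the priors:
  P(anomaly flag) = 0.066*0.85*0.77 + 0.5797*0.85*0.23 + 0.54234*0.15*0.77 + 0.794053*0.15*0.23
        = 0.043197 + 0.113331 + 0.062640 + 0.027395 = 0.246563
The terms with real transient source present sum to 0.090035, so
  P(real transient source | anomaly flag) = 0.090035 / 0.246563 ≈ 0.365

P(real transient source | anomaly flag) ≈ 0.365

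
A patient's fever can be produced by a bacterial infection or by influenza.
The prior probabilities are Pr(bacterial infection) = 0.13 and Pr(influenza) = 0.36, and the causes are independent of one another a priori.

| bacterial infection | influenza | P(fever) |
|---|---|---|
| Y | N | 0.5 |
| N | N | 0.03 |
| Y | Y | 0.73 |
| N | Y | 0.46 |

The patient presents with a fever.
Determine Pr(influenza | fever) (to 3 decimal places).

Numerator (weight on configurations with influenza): 0.144072 + 0.034164 = 0.178236
The normalizing constant is 0.03×0.87×0.64 + 0.46×0.87×0.36 + 0.5×0.13×0.64 + 0.73×0.13×0.36 = 0.236540
P(influenza | fever) = 0.178236/0.236540 ≈ 0.754

Pr(influenza | fever) ≈ 0.754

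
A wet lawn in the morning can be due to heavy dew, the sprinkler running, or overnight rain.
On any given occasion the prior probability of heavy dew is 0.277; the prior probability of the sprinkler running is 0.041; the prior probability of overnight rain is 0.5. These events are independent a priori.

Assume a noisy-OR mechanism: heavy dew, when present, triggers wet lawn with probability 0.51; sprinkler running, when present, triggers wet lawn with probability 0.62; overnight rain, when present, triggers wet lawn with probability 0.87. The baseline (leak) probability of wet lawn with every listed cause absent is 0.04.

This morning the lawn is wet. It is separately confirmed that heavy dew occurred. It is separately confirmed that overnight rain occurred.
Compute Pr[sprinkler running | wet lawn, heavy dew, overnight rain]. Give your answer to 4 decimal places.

Pr[sprinkler running | wet lawn, heavy dew, overnight rain] ≈ 0.0426

Under noisy-OR, P(wet lawn | causes) = 1 − (1−0.04)·∏(1−qᵢ) over the active causes.
Numerator (weight on configurations with sprinkler running): 0.976762×0.041 = 0.040047
Normalizer over all consistent configurations: 0.938848×0.959 + 0.976762×0.041 = 0.940402
P(sprinkler running | wet lawn, heavy dew, overnight rain) = 0.040047/0.940402 ≈ 0.0426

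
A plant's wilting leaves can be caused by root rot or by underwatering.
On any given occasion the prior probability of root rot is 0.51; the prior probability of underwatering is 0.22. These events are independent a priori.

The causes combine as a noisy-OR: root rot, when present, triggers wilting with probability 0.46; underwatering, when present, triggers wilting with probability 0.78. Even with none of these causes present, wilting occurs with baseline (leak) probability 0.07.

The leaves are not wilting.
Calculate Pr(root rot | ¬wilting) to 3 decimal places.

Pr(root rot | ¬wilting) ≈ 0.360

Under noisy-OR, P(wilting | causes) = 1 − (1−0.07)·∏(1−qᵢ) over the active causes.
Numerator (weight on configurations with root rot): 0.199775 + 0.012396 = 0.212171
The normalizing constant is 0.93×0.49×0.78 + 0.2046×0.49×0.22 + 0.5022×0.51×0.78 + 0.110484×0.51×0.22 = 0.589673
Posterior = 0.212171 / 0.589673 ≈ 0.360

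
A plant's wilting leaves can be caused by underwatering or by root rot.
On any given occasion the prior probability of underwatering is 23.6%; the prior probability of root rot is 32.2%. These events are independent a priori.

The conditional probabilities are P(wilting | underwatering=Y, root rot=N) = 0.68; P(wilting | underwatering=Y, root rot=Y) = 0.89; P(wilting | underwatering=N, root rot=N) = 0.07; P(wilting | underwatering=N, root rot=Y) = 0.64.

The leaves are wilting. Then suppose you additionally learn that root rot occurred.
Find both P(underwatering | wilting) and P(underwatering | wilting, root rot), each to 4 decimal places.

P(underwatering | wilting) ≈ 0.4767; P(underwatering | wilting, root rot) ≈ 0.3005

P(wilting) = 0.07·0.764·0.678 + 0.64·0.764·0.322 + 0.68·0.236·0.678 + 0.89·0.236·0.322 = 0.036259 + 0.157445 + 0.108805 + 0.067633 = 0.370142
The underwatering-present share is 0.108805 + 0.067633 = 0.176438.
P(underwatering | wilting) = 0.176438 / 0.370142 ≈ 0.4767

Now condition on the additional information:
P(wilting | root rot) = 0.64·0.764 + 0.89·0.236 = 0.488960 + 0.210040 = 0.699000
The underwatering-present share is 0.89·0.236 = 0.210040.
So P(underwatering | wilting, root rot) = 0.210040/0.699000 ≈ 0.3005.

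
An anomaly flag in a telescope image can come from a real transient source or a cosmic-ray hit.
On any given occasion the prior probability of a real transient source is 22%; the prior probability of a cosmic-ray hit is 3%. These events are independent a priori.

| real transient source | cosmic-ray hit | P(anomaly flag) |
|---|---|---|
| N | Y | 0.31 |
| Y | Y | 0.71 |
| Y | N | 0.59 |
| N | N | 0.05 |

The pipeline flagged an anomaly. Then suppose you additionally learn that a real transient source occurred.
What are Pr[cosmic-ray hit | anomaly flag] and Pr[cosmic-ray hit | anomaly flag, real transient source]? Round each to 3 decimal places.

Enumerate the 4 (real transient source, cosmic-ray hit) configurations and weight by the priors:
  P(anomaly flag) = 0.05*0.78*0.97 + 0.31*0.78*0.03 + 0.59*0.22*0.97 + 0.71*0.22*0.03
        = 0.037830 + 0.007254 + 0.125906 + 0.004686 = 0.175676
The terms with cosmic-ray hit present sum to 0.011940, so
  P(cosmic-ray hit | anomaly flag) = 0.011940 / 0.175676 ≈ 0.068

With the extra evidence:
By total probability over both values of cosmic-ray hit:
  P(anomaly flag | real transient source) = 0.59×0.97 + 0.71×0.03
        = 0.572300 + 0.021300 = 0.593600
The terms with cosmic-ray hit present sum to 0.021300, so
  P(cosmic-ray hit | anomaly flag, real transient source) = 0.021300 / 0.593600 ≈ 0.036

Pr[cosmic-ray hit | anomaly flag] ≈ 0.068; Pr[cosmic-ray hit | anomaly flag, real transient source] ≈ 0.036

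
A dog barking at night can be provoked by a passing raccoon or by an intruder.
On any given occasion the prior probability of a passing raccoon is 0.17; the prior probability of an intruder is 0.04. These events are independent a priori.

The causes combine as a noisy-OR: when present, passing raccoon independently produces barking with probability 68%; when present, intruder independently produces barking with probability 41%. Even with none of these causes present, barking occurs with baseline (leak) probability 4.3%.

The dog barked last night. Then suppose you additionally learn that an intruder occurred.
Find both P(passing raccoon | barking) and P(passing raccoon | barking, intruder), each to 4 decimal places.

P(passing raccoon | barking) ≈ 0.7092; P(passing raccoon | barking, intruder) ≈ 0.2782

Under noisy-OR, P(barking | causes) = 1 − (1−0.043)·∏(1−qᵢ) over the active causes.
Weight on passing raccoon=true, given the evidence: 0.113222 + 0.005571 = 0.118793
Normalizer over all consistent configurations: 0.043·0.83·0.96 + 0.43537·0.83·0.04 + 0.69376·0.17·0.96 + 0.819318·0.17·0.04 = 0.167509
P(passing raccoon | barking) = 0.118793/0.167509 ≈ 0.7092

Now condition on the additional information:
Weight on passing raccoon=true, given the evidence: 0.819318×0.17 = 0.139284
The normalizing constant is 0.43537×0.83 + 0.819318×0.17 = 0.500641
P(passing raccoon | barking, intruder) = 0.139284/0.500641 ≈ 0.2782
— intruder explains away the evidence for passing raccoon.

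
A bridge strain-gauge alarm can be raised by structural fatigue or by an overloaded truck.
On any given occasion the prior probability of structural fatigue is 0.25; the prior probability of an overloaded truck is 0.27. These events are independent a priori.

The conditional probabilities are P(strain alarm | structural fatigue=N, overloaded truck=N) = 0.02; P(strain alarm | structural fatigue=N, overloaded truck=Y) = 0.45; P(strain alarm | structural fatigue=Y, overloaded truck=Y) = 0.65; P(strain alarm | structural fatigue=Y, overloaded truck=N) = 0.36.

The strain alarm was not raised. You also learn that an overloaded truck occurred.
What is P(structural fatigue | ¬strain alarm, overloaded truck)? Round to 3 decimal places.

Sum P(¬strain alarm|·) weighted by the priors over both values of structural fatigue:
  P(¬strain alarm | overloaded truck) = 0.55*0.75 + 0.35*0.25
        = 0.412500 + 0.087500 = 0.500000
Keeping only the structural fatigue-present terms gives 0.087500, so
  P(structural fatigue | ¬strain alarm, overloaded truck) = 0.087500 / 0.500000 ≈ 0.175

P(structural fatigue | ¬strain alarm, overloaded truck) ≈ 0.175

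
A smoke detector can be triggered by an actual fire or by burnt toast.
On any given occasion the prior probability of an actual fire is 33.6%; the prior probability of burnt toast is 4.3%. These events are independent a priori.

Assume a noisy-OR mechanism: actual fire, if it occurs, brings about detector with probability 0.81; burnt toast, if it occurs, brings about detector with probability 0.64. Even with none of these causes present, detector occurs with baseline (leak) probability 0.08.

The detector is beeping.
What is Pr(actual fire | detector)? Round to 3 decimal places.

Pr(actual fire | detector) ≈ 0.800

Under noisy-OR, P(detector | causes) = 1 − (1−0.08)·∏(1−qᵢ) over the active causes.
Enumerate the 4 (actual fire, burnt toast) configurations and weight by the priors:
  P(detector) = 0.08*0.664*0.957 + 0.6688*0.664*0.043 + 0.8252*0.336*0.957 + 0.937072*0.336*0.043
        = 0.050836 + 0.019096 + 0.265345 + 0.013539 = 0.348816
The terms with actual fire present sum to 0.278884, so
  P(actual fire | detector) = 0.278884 / 0.348816 ≈ 0.800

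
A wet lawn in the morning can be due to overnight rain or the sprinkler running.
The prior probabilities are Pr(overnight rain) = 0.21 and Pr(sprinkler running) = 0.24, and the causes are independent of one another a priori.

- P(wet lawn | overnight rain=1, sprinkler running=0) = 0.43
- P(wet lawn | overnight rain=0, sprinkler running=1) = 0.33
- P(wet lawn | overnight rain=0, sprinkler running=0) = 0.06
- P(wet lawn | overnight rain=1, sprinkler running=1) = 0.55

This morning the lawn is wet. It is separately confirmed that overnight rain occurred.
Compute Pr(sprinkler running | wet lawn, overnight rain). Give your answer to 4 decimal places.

P(wet lawn | overnight rain) = 0.43×0.76 + 0.55×0.24 = 0.326800 + 0.132000 = 0.458800
The sprinkler running-present share is 0.55×0.24 = 0.132000.
Hence the posterior is 0.132000/0.458800 ≈ 0.2877.

Pr(sprinkler running | wet lawn, overnight rain) ≈ 0.2877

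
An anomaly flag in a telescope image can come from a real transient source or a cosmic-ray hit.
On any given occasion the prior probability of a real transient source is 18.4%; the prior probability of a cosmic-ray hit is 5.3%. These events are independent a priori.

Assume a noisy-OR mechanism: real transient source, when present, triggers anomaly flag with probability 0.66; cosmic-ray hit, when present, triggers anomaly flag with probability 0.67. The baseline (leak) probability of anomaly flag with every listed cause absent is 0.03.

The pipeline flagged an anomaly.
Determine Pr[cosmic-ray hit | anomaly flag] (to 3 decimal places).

Under noisy-OR, P(anomaly flag | causes) = 1 − (1−0.03)·∏(1−qᵢ) over the active causes.
P(anomaly flag) = 0.03×0.816×0.947 + 0.6799×0.816×0.053 + 0.6702×0.184×0.947 + 0.891166×0.184×0.053 = 0.023183 + 0.029404 + 0.116781 + 0.008691 = 0.178059
The cosmic-ray hit-present share is 0.029404 + 0.008691 = 0.038095.
So P(cosmic-ray hit | anomaly flag) = 0.038095/0.178059 ≈ 0.214.

Pr[cosmic-ray hit | anomaly flag] ≈ 0.214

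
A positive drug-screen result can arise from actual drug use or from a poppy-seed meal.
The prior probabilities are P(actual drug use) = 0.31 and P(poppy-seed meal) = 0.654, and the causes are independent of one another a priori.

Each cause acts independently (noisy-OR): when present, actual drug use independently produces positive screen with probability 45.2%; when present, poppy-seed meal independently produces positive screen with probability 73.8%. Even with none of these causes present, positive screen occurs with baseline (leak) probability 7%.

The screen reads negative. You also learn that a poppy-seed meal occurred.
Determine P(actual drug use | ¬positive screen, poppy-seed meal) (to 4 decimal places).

P(actual drug use | ¬positive screen, poppy-seed meal) ≈ 0.1976

Under noisy-OR, P(positive screen | causes) = 1 − (1−0.07)·∏(1−qᵢ) over the active causes.
By total probability over both values of actual drug use:
  P(¬positive screen | poppy-seed meal) = 0.24366*0.69 + 0.133526*0.31
        = 0.168125 + 0.041393 = 0.209518
Configurations with actual drug use contribute 0.041393, so
  P(actual drug use | ¬positive screen, poppy-seed meal) = 0.041393 / 0.209518 ≈ 0.1976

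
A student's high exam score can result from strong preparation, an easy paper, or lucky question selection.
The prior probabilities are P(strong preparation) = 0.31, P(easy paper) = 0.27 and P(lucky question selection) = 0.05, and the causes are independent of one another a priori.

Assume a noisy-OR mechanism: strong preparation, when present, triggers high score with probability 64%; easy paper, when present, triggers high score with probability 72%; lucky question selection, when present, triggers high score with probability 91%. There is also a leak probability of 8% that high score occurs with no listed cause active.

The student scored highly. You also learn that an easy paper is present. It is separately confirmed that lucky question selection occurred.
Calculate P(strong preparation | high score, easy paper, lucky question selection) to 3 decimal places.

Under noisy-OR, P(high score | causes) = 1 − (1−0.08)·∏(1−qᵢ) over the active causes.
For the numerator, keep only strong preparation=true terms: 0.991654×0.31 = 0.307413
The normalizing constant is 0.976816×0.69 + 0.991654×0.31 = 0.981416
Posterior = 0.307413 / 0.981416 ≈ 0.313

P(strong preparation | high score, easy paper, lucky question selection) ≈ 0.313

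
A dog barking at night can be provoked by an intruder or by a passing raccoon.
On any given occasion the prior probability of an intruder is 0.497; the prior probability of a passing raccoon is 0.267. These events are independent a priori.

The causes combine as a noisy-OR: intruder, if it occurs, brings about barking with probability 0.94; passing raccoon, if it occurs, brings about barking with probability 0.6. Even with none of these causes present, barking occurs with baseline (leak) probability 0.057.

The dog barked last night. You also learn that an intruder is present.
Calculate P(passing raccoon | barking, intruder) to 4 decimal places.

Under noisy-OR, P(barking | causes) = 1 − (1−0.057)·∏(1−qᵢ) over the active causes.
P(barking | intruder) = 0.94342*0.733 + 0.977368*0.267 = 0.691527 + 0.260957 = 0.952484
Restricting to configurations with passing raccoon present: 0.977368*0.267 = 0.260957.
Hence the posterior is 0.260957/0.952484 ≈ 0.2740.

P(passing raccoon | barking, intruder) ≈ 0.2740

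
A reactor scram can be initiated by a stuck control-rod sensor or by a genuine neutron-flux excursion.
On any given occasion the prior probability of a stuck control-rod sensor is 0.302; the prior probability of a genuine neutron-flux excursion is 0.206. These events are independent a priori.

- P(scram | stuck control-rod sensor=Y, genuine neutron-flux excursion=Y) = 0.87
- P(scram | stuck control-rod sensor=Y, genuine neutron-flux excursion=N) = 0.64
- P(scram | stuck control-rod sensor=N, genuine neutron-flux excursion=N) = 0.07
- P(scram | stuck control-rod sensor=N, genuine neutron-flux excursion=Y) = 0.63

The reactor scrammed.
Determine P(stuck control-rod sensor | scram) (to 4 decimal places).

P(stuck control-rod sensor | scram) ≈ 0.6160

P(scram) = 0.07*0.698*0.794 + 0.63*0.698*0.206 + 0.64*0.302*0.794 + 0.87*0.302*0.206 = 0.038795 + 0.090586 + 0.153464 + 0.054124 = 0.336969
The stuck control-rod sensor-present share is 0.153464 + 0.054124 = 0.207588.
So P(stuck control-rod sensor | scram) = 0.207588/0.336969 ≈ 0.6160.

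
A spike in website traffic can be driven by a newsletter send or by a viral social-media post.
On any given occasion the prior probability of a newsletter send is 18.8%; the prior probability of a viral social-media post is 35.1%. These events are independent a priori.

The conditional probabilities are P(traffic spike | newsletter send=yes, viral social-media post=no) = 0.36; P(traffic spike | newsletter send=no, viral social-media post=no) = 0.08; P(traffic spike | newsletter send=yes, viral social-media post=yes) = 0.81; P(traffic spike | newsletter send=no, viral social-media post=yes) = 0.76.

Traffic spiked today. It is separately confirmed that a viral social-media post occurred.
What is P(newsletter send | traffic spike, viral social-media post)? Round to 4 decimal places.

Numerator (weight on configurations with newsletter send): 0.81×0.188 = 0.152280
Denominator P(traffic spike | viral social-media post): 0.76×0.812 + 0.81×0.188 = 0.769400
Posterior = 0.152280 / 0.769400 ≈ 0.1979

P(newsletter send | traffic spike, viral social-media post) ≈ 0.1979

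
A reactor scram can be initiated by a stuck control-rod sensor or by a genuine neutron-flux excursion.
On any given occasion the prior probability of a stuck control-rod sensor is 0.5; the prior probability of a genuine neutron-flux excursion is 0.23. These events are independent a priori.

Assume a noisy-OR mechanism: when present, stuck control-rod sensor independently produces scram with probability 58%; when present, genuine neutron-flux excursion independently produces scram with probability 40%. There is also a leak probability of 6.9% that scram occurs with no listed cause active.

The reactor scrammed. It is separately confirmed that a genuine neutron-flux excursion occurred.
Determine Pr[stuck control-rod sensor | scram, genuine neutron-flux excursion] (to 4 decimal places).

Under noisy-OR, P(scram | causes) = 1 − (1−0.069)·∏(1−qᵢ) over the active causes.
Enumerate both values of stuck control-rod sensor and weight by the priors:
  P(scram | genuine neutron-flux excursion) = 0.4414·0.5 + 0.765388·0.5
        = 0.220700 + 0.382694 = 0.603394
The terms with stuck control-rod sensor present sum to 0.382694, so
  P(stuck control-rod sensor | scram, genuine neutron-flux excursion) = 0.382694 / 0.603394 ≈ 0.6342

Pr[stuck control-rod sensor | scram, genuine neutron-flux excursion] ≈ 0.6342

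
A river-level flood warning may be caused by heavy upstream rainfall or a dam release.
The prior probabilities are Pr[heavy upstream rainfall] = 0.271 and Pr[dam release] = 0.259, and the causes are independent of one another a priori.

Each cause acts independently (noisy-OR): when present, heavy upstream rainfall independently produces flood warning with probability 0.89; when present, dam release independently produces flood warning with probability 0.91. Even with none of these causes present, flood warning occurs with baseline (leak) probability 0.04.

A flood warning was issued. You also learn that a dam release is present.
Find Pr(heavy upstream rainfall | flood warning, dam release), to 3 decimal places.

Under noisy-OR, P(flood warning | causes) = 1 − (1−0.04)·∏(1−qᵢ) over the active causes.
Numerator (weight on configurations with heavy upstream rainfall): 0.990496×0.271 = 0.268424
Normalizer over all consistent configurations: 0.9136×0.729 + 0.990496×0.271 = 0.934438
Posterior = 0.268424 / 0.934438 ≈ 0.287

Pr(heavy upstream rainfall | flood warning, dam release) ≈ 0.287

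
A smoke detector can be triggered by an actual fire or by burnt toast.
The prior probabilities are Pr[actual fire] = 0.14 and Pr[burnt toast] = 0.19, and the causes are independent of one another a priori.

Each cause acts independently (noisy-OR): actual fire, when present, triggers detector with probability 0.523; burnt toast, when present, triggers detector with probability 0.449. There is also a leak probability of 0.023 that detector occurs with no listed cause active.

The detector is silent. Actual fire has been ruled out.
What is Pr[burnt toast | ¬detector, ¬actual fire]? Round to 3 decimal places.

Pr[burnt toast | ¬detector, ¬actual fire] ≈ 0.114

Under noisy-OR, P(detector | causes) = 1 − (1−0.023)·∏(1−qᵢ) over the active causes.
P(¬detector | ¬actual fire) = 0.977·0.81 + 0.538327·0.19 = 0.791370 + 0.102282 = 0.893652
The burnt toast-present share is 0.538327·0.19 = 0.102282.
So P(burnt toast | ¬detector, ¬actual fire) = 0.102282/0.893652 ≈ 0.114.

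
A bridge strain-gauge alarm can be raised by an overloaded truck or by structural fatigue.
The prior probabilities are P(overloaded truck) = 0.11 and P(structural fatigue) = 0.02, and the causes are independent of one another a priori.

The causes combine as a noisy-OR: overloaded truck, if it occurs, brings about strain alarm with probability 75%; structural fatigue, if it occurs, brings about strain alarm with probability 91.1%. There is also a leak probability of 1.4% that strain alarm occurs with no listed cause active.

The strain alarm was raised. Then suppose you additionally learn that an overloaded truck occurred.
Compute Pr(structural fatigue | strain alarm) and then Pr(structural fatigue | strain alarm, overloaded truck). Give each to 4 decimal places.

Pr(structural fatigue | strain alarm) ≈ 0.1644; Pr(structural fatigue | strain alarm, overloaded truck) ≈ 0.0258

Under noisy-OR, P(strain alarm | causes) = 1 − (1−0.014)·∏(1−qᵢ) over the active causes.
Weight on structural fatigue=true, given the evidence: 0.016238 + 0.002152 = 0.018390
Normalizer over all consistent configurations: 0.014*0.89*0.98 + 0.912246*0.89*0.02 + 0.7535*0.11*0.98 + 0.978062*0.11*0.02 = 0.111828
P(structural fatigue | strain alarm) = 0.018390/0.111828 ≈ 0.1644

With the extra evidence:
Weight on structural fatigue=true, given the evidence: 0.978062×0.02 = 0.019561
Denominator P(strain alarm | overloaded truck): 0.7535×0.98 + 0.978062×0.02 = 0.757991
P(structural fatigue | strain alarm, overloaded truck) = 0.019561/0.757991 ≈ 0.0258
This is intercausal reasoning (explaining away): once overloaded truck accounts for the strain alarm, structural fatigue becomes less likely.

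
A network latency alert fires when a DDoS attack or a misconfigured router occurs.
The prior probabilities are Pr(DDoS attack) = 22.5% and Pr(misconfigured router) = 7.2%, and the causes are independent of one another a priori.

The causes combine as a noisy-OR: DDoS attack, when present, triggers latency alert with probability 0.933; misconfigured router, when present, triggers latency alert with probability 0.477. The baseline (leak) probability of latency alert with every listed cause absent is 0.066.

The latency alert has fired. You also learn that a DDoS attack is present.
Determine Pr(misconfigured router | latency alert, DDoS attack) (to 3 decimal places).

Pr(misconfigured router | latency alert, DDoS attack) ≈ 0.074

Under noisy-OR, P(latency alert | causes) = 1 − (1−0.066)·∏(1−qᵢ) over the active causes.
P(latency alert | DDoS attack) = 0.937422·0.928 + 0.967272·0.072 = 0.869928 + 0.069644 = 0.939572
Of this, 0.069644 comes from 0.967272·0.072 (the misconfigured router=true cases).
So P(misconfigured router | latency alert, DDoS attack) = 0.069644/0.939572 ≈ 0.074.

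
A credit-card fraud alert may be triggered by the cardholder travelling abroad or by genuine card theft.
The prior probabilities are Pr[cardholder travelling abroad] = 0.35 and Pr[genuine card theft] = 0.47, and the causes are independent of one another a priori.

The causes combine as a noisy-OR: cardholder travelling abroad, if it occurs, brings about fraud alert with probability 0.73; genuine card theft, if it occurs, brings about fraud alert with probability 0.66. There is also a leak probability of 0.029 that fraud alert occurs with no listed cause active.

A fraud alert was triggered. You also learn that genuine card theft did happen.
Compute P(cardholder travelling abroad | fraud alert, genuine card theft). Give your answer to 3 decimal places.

P(cardholder travelling abroad | fraud alert, genuine card theft) ≈ 0.423

Under noisy-OR, P(fraud alert | causes) = 1 − (1−0.029)·∏(1−qᵢ) over the active causes.
By total probability over both values of cardholder travelling abroad:
  P(fraud alert | genuine card theft) = 0.66986·0.65 + 0.910862·0.35
        = 0.435409 + 0.318802 = 0.754211
Keeping only the cardholder travelling abroad-present terms gives 0.318802, so
  P(cardholder travelling abroad | fraud alert, genuine card theft) = 0.318802 / 0.754211 ≈ 0.423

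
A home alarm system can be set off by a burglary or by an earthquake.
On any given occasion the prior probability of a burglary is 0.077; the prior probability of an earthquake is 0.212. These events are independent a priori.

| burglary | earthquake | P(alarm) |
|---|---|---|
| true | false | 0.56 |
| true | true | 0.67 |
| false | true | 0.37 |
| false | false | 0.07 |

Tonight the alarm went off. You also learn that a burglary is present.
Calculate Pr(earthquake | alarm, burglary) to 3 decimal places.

Pr(earthquake | alarm, burglary) ≈ 0.244

Sum P(alarm|·) weighted by the priors over both values of earthquake:
  P(alarm | burglary) = 0.56×0.788 + 0.67×0.212
        = 0.441280 + 0.142040 = 0.583320
Keeping only the earthquake-present terms gives 0.142040, so
  P(earthquake | alarm, burglary) = 0.142040 / 0.583320 ≈ 0.244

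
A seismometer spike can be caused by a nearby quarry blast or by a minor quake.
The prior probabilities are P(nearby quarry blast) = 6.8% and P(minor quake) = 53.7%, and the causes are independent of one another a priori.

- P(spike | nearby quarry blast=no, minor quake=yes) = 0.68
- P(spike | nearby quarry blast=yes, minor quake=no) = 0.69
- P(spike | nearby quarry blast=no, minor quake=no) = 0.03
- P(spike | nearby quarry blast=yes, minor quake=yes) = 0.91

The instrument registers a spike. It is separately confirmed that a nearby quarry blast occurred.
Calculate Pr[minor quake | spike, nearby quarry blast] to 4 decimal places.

Pr[minor quake | spike, nearby quarry blast] ≈ 0.6047

For the numerator, keep only minor quake=true terms: 0.91·0.537 = 0.488670
Normalizer over all consistent configurations: 0.69·0.463 + 0.91·0.537 = 0.808140
P(minor quake | spike, nearby quarry blast) = 0.488670/0.808140 ≈ 0.6047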